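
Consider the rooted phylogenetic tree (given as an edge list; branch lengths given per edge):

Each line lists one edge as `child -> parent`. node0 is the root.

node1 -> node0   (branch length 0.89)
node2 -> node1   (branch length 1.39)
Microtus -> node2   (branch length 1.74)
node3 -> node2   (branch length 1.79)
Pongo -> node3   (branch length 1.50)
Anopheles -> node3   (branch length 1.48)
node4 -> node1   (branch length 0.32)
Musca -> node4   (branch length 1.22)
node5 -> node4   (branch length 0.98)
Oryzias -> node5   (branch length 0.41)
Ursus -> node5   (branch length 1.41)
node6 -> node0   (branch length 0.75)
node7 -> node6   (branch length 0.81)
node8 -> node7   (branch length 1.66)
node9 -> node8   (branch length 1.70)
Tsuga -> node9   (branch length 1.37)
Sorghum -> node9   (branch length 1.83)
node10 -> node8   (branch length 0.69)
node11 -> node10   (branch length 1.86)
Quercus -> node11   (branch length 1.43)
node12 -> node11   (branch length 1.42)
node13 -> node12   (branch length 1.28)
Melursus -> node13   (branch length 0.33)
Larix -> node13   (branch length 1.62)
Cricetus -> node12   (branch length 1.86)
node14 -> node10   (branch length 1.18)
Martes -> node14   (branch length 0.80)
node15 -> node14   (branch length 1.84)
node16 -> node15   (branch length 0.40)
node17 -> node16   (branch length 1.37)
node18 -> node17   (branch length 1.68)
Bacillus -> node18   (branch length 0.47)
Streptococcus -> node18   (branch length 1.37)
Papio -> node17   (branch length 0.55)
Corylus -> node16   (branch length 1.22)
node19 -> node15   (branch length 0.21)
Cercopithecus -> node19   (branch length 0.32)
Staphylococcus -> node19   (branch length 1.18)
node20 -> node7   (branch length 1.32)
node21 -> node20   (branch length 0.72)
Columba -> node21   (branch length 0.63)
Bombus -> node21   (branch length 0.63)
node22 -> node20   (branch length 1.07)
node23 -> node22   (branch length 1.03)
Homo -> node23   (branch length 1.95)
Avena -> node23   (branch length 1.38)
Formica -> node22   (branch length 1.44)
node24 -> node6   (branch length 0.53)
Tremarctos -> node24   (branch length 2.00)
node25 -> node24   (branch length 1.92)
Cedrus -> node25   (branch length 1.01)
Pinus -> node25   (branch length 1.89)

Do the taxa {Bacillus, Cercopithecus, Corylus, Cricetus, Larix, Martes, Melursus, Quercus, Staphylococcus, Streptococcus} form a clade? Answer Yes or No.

No

The MRCA of the listed taxa subtends ((Quercus,((Melursus,Larix),Cricetus)),(Martes,((((Bacillus,Streptococcus),Papio),Corylus),(Cercopithecus,Staphylococcus)))).
That clade also contains Papio, which is not in the proposed group, so the group is not monophyletic.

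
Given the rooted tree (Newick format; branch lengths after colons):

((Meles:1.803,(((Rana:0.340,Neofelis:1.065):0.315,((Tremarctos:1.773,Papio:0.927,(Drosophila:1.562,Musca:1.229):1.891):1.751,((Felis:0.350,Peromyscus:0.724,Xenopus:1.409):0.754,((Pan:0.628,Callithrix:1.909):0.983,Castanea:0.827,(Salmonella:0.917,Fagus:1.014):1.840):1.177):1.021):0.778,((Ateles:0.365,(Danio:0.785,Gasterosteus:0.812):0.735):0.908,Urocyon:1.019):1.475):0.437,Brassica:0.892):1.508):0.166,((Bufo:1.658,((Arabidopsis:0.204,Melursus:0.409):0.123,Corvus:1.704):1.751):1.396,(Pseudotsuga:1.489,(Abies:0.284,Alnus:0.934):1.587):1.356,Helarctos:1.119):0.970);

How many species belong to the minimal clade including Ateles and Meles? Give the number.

20

The MRCA of Ateles and Meles is the node subtending (Meles,(((Rana,Neofelis),((Tremarctos,Papio,(Drosophila,Musca)),((Felis,Peromyscus,Xenopus),((Pan,Callithrix),Castanea,(Salmonella,Fagus)))),((Ateles,(Danio,Gasterosteus)),Urocyon)),Brassica)).
That clade contains 20 terminal taxa: Ateles, Brassica, Callithrix, Castanea, Danio, Drosophila, Fagus, Felis, Gasterosteus, Meles, Musca, Neofelis, Pan, Papio, Peromyscus, Rana, Salmonella, Tremarctos, Urocyon, Xenopus.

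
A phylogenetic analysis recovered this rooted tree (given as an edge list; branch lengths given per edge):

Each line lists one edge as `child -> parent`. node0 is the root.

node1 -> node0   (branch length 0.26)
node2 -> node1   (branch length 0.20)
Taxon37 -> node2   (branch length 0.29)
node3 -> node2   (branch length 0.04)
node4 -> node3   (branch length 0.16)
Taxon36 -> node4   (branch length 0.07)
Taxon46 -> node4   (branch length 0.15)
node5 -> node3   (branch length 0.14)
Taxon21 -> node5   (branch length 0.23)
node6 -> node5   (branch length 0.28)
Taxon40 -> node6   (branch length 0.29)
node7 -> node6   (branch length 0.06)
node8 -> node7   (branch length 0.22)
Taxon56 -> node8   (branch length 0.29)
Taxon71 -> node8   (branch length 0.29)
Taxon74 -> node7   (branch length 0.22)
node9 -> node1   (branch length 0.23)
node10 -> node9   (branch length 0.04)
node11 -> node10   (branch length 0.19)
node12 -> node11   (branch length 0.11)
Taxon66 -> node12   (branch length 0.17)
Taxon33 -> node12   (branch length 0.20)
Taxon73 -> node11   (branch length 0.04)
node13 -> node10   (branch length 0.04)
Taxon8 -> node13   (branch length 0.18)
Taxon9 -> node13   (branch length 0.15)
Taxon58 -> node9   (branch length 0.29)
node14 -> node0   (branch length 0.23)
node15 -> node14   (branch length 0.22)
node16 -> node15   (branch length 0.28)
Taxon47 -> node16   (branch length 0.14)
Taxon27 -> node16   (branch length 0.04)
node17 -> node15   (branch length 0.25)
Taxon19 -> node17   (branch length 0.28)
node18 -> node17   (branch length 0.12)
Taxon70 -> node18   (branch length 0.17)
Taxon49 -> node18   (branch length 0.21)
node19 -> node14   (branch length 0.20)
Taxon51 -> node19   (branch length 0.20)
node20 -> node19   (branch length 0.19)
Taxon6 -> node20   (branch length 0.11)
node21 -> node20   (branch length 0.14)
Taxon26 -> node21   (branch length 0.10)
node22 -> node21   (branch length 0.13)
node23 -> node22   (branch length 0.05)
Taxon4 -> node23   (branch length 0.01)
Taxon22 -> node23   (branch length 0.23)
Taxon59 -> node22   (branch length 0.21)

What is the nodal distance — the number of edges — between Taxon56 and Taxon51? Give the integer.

11

The MRCA of Taxon56 and Taxon51 is the root of the tree.
From Taxon56 up to that node: 8 branches. From Taxon51 up to the same node: 3 branches. Total: 8 + 3 = 11.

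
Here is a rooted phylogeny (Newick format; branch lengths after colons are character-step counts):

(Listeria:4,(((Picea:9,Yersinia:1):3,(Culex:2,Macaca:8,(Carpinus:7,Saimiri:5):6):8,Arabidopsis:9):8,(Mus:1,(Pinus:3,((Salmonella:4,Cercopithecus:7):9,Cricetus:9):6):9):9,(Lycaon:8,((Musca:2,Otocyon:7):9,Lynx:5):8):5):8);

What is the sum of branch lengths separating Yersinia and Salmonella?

The path runs Yersinia → … → MRCA → … → Salmonella; the MRCA is the node subtending (((Picea,Yersinia),(Culex,Macaca,(Carpinus,Saimiri)),Arabidopsis),(Mus,(Pinus,((Salmonella,Cercopithecus),Cricetus))),(Lycaon,((Musca,Otocyon),Lynx))).
Branch lengths along that path: 1 + 3 + 8 + 9 + 9 + 6 + 9 + 4 = 49.

49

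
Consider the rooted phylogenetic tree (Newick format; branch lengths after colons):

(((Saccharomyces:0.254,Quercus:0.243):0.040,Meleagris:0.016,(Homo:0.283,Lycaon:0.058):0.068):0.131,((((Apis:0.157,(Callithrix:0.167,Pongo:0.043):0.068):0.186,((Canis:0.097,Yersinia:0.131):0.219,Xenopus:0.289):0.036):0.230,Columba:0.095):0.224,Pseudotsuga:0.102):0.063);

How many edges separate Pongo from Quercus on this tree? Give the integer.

9

The MRCA of Pongo and Quercus is the root of the tree.
From Pongo up to that node: 6 branches. From Quercus up to the same node: 3 branches. Total: 6 + 3 = 9.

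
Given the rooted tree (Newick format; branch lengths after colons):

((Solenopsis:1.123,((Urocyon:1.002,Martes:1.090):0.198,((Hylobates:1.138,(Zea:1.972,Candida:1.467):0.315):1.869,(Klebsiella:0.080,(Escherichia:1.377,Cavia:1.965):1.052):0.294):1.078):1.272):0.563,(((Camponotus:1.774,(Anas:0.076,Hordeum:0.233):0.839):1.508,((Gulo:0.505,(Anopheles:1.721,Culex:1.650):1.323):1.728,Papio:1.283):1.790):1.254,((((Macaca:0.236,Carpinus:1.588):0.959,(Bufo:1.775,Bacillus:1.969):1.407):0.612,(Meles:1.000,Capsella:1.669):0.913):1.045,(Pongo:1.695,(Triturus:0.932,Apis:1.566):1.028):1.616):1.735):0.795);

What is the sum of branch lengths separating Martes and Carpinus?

The path runs Martes → … → MRCA → … → Carpinus; the MRCA is the root of the tree.
Branch lengths along that path: 1.090 + 0.198 + 1.272 + 0.563 + 0.795 + 1.735 + 1.045 + 0.612 + 0.959 + 1.588 = 9.857.

9.857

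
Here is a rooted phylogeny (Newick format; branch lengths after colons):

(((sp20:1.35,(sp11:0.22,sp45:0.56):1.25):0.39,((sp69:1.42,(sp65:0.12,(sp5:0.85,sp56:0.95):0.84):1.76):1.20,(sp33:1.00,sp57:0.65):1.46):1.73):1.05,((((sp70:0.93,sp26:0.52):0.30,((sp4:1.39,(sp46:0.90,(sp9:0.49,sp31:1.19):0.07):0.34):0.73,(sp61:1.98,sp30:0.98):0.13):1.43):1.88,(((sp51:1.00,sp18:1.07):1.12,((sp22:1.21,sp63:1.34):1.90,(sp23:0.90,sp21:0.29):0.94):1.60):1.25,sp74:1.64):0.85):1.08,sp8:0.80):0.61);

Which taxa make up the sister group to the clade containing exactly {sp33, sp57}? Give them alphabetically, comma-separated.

sp5, sp56, sp65, sp69

The clade containing exactly {sp33, sp57} attaches to the tree at the node subtending ((sp69,(sp65,(sp5,sp56))),(sp33,sp57)).
The other lineage descending from that same node — the sister group — is (sp69,(sp65,(sp5,sp56))); its 4 tips in alphabetical order are the answer.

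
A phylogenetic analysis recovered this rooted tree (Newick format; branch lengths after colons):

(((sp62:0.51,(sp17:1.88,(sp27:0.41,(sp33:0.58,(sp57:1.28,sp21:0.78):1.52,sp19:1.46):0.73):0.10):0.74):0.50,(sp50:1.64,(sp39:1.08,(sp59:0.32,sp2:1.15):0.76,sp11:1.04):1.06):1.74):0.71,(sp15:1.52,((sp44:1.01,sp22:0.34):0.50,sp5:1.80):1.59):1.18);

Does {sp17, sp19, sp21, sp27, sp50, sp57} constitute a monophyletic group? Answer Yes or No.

No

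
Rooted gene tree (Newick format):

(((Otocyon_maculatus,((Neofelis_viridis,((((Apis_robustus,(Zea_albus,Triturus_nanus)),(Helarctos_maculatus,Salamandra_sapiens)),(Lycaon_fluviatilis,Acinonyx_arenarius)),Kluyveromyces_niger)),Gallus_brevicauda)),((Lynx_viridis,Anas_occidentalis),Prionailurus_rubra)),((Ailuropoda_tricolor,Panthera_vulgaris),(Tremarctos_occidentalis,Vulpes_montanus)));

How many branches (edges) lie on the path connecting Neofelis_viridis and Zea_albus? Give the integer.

The MRCA of Neofelis_viridis and Zea_albus is the node subtending (Neofelis_viridis,((((Apis_robustus,(Zea_albus,Triturus_nanus)),(Helarctos_maculatus,Salamandra_sapiens)),(Lycaon_fluviatilis,Acinonyx_arenarius)),Kluyveromyces_niger)).
From Neofelis_viridis up to that node: 1 branch. From Zea_albus up to the same node: 6 branches. Total: 1 + 6 = 7.

7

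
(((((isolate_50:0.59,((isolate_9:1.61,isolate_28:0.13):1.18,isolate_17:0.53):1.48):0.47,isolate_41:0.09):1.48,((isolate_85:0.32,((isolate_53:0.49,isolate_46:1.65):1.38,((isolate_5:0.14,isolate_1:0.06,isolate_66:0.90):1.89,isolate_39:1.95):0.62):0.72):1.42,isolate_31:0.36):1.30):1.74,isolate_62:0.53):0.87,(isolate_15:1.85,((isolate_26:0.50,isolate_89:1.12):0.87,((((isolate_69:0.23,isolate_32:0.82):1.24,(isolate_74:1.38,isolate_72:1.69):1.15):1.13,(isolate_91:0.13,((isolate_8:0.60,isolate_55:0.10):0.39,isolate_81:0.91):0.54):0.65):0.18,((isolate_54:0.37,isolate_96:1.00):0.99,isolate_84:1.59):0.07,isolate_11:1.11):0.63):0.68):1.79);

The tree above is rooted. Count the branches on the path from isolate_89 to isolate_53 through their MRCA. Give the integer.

11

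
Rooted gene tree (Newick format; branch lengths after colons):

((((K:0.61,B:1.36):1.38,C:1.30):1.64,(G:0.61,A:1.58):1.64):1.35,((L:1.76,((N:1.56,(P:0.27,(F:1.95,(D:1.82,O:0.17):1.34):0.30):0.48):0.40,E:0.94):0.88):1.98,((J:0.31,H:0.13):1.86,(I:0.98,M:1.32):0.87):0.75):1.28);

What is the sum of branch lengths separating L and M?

6.68

The path runs L → … → MRCA → … → M; the MRCA is the node subtending ((L,((N,(P,(F,(D,O)))),E)),((J,H),(I,M))).
Branch lengths along that path: 1.76 + 1.98 + 0.75 + 0.87 + 1.32 = 6.68.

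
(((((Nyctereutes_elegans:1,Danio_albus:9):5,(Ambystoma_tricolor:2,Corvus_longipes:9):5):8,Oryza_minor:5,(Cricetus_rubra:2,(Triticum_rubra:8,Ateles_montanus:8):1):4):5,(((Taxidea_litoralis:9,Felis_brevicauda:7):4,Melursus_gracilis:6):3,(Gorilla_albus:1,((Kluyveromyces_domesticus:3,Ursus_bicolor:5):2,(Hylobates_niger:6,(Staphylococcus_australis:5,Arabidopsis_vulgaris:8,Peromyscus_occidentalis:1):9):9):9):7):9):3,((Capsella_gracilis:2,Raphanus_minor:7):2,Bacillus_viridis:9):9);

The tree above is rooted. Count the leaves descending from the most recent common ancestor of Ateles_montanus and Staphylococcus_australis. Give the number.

18

The MRCA of Ateles_montanus and Staphylococcus_australis is the node subtending ((((Nyctereutes_elegans,Danio_albus),(Ambystoma_tricolor,Corvus_longipes)),Oryza_minor,(Cricetus_rubra,(Triticum_rubra,Ateles_montanus))),(((Taxidea_litoralis,Felis_brevicauda),Melursus_gracilis),(Gorilla_albus,((Kluyveromyces_domesticus,Ursus_bicolor),(Hylobates_niger,(Staphylococcus_australis,Arabidopsis_vulgaris,Peromyscus_occidentalis)))))).
That clade contains 18 terminal taxa: Ambystoma_tricolor, Arabidopsis_vulgaris, Ateles_montanus, Corvus_longipes, Cricetus_rubra, Danio_albus, Felis_brevicauda, Gorilla_albus, Hylobates_niger, Kluyveromyces_domesticus, Melursus_gracilis, Nyctereutes_elegans, Oryza_minor, Peromyscus_occidentalis, Staphylococcus_australis, Taxidea_litoralis, Triticum_rubra, Ursus_bicolor.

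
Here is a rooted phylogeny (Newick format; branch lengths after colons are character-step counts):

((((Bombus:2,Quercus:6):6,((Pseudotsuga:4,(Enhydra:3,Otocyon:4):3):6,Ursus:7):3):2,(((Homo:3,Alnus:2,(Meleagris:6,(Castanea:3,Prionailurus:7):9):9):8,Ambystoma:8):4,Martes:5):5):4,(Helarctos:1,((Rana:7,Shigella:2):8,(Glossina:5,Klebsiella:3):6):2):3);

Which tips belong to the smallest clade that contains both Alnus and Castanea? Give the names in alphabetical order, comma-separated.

Tracing Alnus: it sits inside (Homo,Alnus,(Meleagris,(Castanea,Prionailurus))).
Tracing Castanea: it sits inside (Castanea,Prionailurus).
The smallest clade enclosing both is (Homo,Alnus,(Meleagris,(Castanea,Prionailurus))); the answer is its 5 terminal taxa in alphabetical order.

Alnus, Castanea, Homo, Meleagris, Prionailurus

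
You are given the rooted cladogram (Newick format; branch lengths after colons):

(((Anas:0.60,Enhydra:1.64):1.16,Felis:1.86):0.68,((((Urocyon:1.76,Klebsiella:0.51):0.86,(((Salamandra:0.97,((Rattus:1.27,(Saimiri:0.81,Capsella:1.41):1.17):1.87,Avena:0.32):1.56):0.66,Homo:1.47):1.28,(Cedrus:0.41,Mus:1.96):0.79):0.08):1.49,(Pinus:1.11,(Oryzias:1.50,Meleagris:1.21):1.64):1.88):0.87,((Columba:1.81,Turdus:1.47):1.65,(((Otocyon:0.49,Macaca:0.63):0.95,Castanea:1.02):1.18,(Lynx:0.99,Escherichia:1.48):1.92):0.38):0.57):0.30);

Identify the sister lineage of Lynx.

Escherichia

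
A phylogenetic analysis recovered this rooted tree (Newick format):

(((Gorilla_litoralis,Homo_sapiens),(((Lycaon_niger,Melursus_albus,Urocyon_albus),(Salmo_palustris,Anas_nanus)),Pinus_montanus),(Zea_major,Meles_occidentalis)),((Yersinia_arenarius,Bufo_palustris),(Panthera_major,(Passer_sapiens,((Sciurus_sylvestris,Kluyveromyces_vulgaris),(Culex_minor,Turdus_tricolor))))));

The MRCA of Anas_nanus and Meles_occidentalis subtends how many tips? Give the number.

The MRCA of Anas_nanus and Meles_occidentalis is the node subtending ((Gorilla_litoralis,Homo_sapiens),(((Lycaon_niger,Melursus_albus,Urocyon_albus),(Salmo_palustris,Anas_nanus)),Pinus_montanus),(Zea_major,Meles_occidentalis)).
That clade contains 10 terminal taxa: Anas_nanus, Gorilla_litoralis, Homo_sapiens, Lycaon_niger, Meles_occidentalis, Melursus_albus, Pinus_montanus, Salmo_palustris, Urocyon_albus, Zea_major.

10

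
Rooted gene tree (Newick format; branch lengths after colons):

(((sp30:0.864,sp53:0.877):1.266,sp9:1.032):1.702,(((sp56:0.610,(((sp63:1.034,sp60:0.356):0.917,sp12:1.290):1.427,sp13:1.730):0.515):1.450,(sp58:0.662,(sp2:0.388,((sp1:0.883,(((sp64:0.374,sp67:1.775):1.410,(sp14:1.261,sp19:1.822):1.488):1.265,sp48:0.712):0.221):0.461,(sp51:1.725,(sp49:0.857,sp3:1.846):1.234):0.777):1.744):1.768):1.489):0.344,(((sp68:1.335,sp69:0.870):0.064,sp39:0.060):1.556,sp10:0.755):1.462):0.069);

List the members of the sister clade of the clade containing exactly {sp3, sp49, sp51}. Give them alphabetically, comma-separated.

The clade containing exactly {sp3, sp49, sp51} attaches to the tree at the node subtending ((sp1,(((sp64,sp67),(sp14,sp19)),sp48)),(sp51,(sp49,sp3))).
The other lineage descending from that same node — the sister group — is (sp1,(((sp64,sp67),(sp14,sp19)),sp48)); its 6 tips in alphabetical order are the answer.

sp1, sp14, sp19, sp48, sp64, sp67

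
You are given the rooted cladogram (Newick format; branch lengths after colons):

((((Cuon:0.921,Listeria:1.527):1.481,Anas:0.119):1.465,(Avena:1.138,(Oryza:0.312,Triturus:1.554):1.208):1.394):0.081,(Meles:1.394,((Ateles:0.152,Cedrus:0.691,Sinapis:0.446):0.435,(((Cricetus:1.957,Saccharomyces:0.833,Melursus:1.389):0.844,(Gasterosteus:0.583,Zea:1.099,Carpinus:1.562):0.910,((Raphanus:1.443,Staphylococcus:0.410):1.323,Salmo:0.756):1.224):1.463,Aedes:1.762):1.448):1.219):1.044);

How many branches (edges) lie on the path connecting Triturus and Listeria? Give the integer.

6

The MRCA of Triturus and Listeria is the node subtending (((Cuon,Listeria),Anas),(Avena,(Oryza,Triturus))).
From Triturus up to that node: 3 branches. From Listeria up to the same node: 3 branches. Total: 3 + 3 = 6.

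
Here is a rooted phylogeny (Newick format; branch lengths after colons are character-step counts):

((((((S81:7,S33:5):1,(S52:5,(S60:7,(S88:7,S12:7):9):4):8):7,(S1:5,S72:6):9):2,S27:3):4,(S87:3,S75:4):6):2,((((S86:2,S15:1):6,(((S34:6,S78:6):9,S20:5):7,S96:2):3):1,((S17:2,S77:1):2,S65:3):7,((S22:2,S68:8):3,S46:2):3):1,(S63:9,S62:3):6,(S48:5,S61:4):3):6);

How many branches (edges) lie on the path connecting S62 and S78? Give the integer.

The MRCA of S62 and S78 is the node subtending ((((S86,S15),(((S34,S78),S20),S96)),((S17,S77),S65),((S22,S68),S46)),(S63,S62),(S48,S61)).
From S62 up to that node: 2 branches. From S78 up to the same node: 6 branches. Total: 2 + 6 = 8.

8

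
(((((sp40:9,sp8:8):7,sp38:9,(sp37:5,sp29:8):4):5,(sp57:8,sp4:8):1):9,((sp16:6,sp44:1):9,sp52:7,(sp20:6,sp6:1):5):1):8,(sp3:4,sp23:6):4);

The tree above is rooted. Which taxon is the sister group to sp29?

sp29 attaches to the tree at the node subtending (sp37,sp29).
The other lineage descending from that same node — the sister group — is the single tip sp37.

sp37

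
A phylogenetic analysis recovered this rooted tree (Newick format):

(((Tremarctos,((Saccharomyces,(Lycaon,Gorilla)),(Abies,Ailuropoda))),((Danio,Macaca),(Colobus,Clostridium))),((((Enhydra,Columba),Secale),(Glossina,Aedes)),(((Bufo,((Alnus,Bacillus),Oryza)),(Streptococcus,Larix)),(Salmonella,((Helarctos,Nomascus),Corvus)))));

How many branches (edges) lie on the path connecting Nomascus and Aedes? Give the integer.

The MRCA of Nomascus and Aedes is the node subtending ((((Enhydra,Columba),Secale),(Glossina,Aedes)),(((Bufo,((Alnus,Bacillus),Oryza)),(Streptococcus,Larix)),(Salmonella,((Helarctos,Nomascus),Corvus)))).
From Nomascus up to that node: 5 branches. From Aedes up to the same node: 3 branches. Total: 5 + 3 = 8.

8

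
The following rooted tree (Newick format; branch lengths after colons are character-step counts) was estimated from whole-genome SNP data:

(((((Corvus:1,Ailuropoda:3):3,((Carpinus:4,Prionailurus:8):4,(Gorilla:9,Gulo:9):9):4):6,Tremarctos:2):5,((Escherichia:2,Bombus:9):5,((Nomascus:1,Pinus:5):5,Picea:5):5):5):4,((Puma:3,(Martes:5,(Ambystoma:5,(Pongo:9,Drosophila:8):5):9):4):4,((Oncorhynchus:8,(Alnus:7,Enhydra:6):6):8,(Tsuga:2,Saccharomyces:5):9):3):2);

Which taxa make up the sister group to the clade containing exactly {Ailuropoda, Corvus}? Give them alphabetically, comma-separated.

The clade containing exactly {Ailuropoda, Corvus} attaches to the tree at the node subtending ((Corvus,Ailuropoda),((Carpinus,Prionailurus),(Gorilla,Gulo))).
The other lineage descending from that same node — the sister group — is ((Carpinus,Prionailurus),(Gorilla,Gulo)); its 4 tips in alphabetical order are the answer.

Carpinus, Gorilla, Gulo, Prionailurus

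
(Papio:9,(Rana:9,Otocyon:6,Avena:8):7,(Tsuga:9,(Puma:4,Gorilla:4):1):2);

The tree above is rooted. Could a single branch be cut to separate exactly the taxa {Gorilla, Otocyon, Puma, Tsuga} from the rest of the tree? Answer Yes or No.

No

The MRCA of the listed taxa is the root, so the smallest clade containing them is the whole tree.
That clade also contains Avena, Papio, Rana, which are not in the proposed group, so the group is not monophyletic.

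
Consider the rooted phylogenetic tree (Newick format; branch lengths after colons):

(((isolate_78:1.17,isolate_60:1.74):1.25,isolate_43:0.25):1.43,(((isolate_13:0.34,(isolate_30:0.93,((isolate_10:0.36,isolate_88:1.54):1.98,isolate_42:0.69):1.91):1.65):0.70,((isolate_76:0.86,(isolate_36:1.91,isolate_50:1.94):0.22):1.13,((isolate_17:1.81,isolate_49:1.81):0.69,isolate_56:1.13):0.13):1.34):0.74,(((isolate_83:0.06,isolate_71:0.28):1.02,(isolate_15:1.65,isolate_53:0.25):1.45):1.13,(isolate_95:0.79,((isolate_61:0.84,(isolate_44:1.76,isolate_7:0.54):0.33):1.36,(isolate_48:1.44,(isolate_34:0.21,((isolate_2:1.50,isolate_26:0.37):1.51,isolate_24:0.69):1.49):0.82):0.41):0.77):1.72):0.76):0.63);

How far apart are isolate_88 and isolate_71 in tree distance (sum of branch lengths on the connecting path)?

11.71

The path runs isolate_88 → … → MRCA → … → isolate_71; the MRCA is the node subtending (((isolate_13,(isolate_30,((isolate_10,isolate_88),isolate_42))),((isolate_76,(isolate_36,isolate_50)),((isolate_17,isolate_49),isolate_56))),(((isolate_83,isolate_71),(isolate_15,isolate_53)),(isolate_95,((isolate_61,(isolate_44,isolate_7)),(isolate_48,(isolate_34,((isolate_2,isolate_26),isolate_24))))))).
Branch lengths along that path: 1.54 + 1.98 + 1.91 + 1.65 + 0.70 + 0.74 + 0.76 + 1.13 + 1.02 + 0.28 = 11.71.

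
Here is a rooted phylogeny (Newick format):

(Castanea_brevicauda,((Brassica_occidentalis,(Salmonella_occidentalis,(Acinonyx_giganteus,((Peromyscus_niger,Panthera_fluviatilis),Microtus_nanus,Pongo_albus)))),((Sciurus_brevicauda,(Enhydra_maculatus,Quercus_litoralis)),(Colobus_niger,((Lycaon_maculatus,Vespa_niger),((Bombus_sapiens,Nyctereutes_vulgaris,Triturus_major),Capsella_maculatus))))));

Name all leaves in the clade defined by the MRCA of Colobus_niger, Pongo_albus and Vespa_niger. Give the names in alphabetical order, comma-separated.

Acinonyx_giganteus, Bombus_sapiens, Brassica_occidentalis, Capsella_maculatus, Colobus_niger, Enhydra_maculatus, Lycaon_maculatus, Microtus_nanus, Nyctereutes_vulgaris, Panthera_fluviatilis, Peromyscus_niger, Pongo_albus, Quercus_litoralis, Salmonella_occidentalis, Sciurus_brevicauda, Triturus_major, Vespa_niger

Tracing Colobus_niger: it sits inside (Colobus_niger,((Lycaon_maculatus,Vespa_niger),((Bombus_sapiens,Nyctereutes_vulgaris,Triturus_major),Capsella_maculatus))).
Tracing Pongo_albus: it sits inside ((Peromyscus_niger,Panthera_fluviatilis),Microtus_nanus,Pongo_albus).
Tracing Vespa_niger: it sits inside (Lycaon_maculatus,Vespa_niger).
The smallest clade enclosing all 3 is ((Brassica_occidentalis,(Salmonella_occidentalis,(Acinonyx_giganteus,((Peromyscus_niger,Panthera_fluviatilis),Microtus_nanus,Pongo_albus)))),((Sciurus_brevicauda,(Enhydra_maculatus,Quercus_litoralis)),(Colobus_niger,((Lycaon_maculatus,Vespa_niger),((Bombus_sapiens,Nyctereutes_vulgaris,Triturus_major),Capsella_maculatus))))); the answer is its 17 terminal taxa in alphabetical order.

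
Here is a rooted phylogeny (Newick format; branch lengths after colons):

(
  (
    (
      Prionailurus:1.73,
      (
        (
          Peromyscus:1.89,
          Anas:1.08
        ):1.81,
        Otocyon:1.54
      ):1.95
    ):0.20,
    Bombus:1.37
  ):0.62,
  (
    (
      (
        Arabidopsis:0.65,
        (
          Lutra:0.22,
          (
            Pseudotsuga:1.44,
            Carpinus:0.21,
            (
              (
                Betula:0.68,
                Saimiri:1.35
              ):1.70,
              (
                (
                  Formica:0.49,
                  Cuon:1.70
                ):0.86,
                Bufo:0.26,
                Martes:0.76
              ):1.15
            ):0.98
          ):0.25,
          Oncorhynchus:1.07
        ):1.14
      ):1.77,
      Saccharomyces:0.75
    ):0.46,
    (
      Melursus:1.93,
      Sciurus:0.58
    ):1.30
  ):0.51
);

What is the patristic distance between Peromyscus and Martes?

13.49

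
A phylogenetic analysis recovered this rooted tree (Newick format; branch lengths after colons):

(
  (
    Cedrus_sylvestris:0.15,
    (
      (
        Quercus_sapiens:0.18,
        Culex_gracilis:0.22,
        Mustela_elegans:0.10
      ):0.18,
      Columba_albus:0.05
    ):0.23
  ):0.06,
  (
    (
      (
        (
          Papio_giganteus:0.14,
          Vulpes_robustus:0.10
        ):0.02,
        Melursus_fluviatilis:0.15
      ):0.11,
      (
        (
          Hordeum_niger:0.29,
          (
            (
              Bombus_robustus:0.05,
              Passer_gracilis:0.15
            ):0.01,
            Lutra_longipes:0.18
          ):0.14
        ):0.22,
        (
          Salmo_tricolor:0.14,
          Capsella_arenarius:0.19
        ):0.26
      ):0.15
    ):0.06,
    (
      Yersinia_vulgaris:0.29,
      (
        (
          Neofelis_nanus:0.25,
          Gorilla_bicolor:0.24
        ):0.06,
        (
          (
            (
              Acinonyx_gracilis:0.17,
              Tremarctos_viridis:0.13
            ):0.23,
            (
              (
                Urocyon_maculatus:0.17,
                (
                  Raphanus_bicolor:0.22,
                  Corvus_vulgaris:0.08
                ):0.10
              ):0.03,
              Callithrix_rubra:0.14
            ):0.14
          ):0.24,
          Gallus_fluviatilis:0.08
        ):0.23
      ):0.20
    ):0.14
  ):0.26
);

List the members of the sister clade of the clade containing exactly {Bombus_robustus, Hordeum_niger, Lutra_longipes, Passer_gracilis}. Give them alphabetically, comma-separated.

The clade containing exactly {Bombus_robustus, Hordeum_niger, Lutra_longipes, Passer_gracilis} attaches to the tree at the node subtending ((Hordeum_niger,((Bombus_robustus,Passer_gracilis),Lutra_longipes)),(Salmo_tricolor,Capsella_arenarius)).
The other lineage descending from that same node — the sister group — is (Salmo_tricolor,Capsella_arenarius); its 2 tips in alphabetical order are the answer.

Capsella_arenarius, Salmo_tricolor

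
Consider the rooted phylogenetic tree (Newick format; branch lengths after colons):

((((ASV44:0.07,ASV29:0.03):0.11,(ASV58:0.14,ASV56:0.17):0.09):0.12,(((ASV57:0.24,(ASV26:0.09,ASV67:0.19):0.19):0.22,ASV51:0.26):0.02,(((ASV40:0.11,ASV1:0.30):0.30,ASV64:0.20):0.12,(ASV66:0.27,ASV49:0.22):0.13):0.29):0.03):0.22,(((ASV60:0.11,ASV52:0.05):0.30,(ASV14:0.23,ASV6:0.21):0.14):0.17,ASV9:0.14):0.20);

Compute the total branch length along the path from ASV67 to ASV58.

1.00

The path runs ASV67 → … → MRCA → … → ASV58; the MRCA is the node subtending (((ASV44,ASV29),(ASV58,ASV56)),(((ASV57,(ASV26,ASV67)),ASV51),(((ASV40,ASV1),ASV64),(ASV66,ASV49)))).
Branch lengths along that path: 0.19 + 0.19 + 0.22 + 0.02 + 0.03 + 0.12 + 0.09 + 0.14 = 1.00.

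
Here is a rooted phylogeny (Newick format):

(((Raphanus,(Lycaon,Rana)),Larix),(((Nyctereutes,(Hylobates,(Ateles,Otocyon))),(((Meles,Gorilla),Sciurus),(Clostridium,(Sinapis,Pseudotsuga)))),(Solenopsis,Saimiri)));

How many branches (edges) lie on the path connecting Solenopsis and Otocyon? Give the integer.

7

The MRCA of Solenopsis and Otocyon is the node subtending (((Nyctereutes,(Hylobates,(Ateles,Otocyon))),(((Meles,Gorilla),Sciurus),(Clostridium,(Sinapis,Pseudotsuga)))),(Solenopsis,Saimiri)).
From Solenopsis up to that node: 2 branches. From Otocyon up to the same node: 5 branches. Total: 2 + 5 = 7.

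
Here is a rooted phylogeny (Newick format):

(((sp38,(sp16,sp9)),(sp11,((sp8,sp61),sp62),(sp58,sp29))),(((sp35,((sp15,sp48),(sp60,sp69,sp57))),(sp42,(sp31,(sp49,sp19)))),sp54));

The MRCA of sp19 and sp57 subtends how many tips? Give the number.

10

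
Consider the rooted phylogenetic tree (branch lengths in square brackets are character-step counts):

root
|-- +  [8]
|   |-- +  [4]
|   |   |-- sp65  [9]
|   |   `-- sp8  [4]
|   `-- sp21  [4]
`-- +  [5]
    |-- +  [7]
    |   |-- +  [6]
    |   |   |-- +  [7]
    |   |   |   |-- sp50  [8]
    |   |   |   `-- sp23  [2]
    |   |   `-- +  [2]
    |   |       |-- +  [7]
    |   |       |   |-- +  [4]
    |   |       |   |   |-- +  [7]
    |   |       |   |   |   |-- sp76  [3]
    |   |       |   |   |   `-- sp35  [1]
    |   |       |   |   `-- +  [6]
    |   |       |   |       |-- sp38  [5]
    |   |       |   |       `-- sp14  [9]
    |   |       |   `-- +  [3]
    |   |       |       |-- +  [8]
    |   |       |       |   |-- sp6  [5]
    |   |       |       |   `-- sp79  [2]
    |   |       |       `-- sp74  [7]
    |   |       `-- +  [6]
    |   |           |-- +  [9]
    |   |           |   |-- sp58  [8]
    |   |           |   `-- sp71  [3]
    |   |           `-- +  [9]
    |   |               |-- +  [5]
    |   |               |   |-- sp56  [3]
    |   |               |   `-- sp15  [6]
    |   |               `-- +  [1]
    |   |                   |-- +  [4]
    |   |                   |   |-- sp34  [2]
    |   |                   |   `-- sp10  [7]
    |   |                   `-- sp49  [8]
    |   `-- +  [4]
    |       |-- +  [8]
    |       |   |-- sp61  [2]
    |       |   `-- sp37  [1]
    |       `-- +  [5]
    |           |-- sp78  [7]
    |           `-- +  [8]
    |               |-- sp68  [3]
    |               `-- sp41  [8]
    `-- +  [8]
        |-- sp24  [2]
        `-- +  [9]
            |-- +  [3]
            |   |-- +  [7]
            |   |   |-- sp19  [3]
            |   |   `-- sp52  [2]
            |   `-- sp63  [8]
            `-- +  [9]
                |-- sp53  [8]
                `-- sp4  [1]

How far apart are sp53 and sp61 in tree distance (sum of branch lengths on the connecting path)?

The path runs sp53 → … → MRCA → … → sp61; the MRCA is the node subtending ((((sp50,sp23),((((sp76,sp35),(sp38,sp14)),((sp6,sp79),sp74)),((sp58,sp71),((sp56,sp15),((sp34,sp10),sp49))))),((sp61,sp37),(sp78,(sp68,sp41)))),(sp24,(((sp19,sp52),sp63),(sp53,sp4)))).
Branch lengths along that path: 8 + 9 + 9 + 8 + 7 + 4 + 8 + 2 = 55.

55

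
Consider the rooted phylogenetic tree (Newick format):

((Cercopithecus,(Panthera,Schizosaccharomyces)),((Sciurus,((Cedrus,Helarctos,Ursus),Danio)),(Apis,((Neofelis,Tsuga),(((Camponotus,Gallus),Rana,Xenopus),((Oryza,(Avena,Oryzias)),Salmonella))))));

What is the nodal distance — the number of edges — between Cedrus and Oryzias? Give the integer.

The MRCA of Cedrus and Oryzias is the node subtending ((Sciurus,((Cedrus,Helarctos,Ursus),Danio)),(Apis,((Neofelis,Tsuga),(((Camponotus,Gallus),Rana,Xenopus),((Oryza,(Avena,Oryzias)),Salmonella))))).
From Cedrus up to that node: 4 branches. From Oryzias up to the same node: 7 branches. Total: 4 + 7 = 11.

11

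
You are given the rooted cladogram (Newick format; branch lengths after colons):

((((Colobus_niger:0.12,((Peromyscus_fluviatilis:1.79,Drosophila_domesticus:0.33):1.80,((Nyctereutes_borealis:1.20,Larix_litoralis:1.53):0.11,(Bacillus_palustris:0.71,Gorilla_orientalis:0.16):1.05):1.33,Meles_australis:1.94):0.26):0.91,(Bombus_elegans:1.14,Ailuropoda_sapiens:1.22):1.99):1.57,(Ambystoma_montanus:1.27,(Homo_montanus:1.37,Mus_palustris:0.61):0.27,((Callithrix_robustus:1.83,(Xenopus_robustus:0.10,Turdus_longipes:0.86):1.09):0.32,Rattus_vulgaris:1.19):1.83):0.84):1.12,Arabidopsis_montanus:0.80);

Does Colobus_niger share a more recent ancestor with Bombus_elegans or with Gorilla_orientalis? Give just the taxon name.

Gorilla_orientalis

The MRCA of Colobus_niger and Gorilla_orientalis subtends (Colobus_niger,((Peromyscus_fluviatilis,Drosophila_domesticus),((Nyctereutes_borealis,Larix_litoralis),(Bacillus_palustris,Gorilla_orientalis)),Meles_australis)) (8 taxa).
The MRCA of Colobus_niger and Bombus_elegans subtends ((Colobus_niger,((Peromyscus_fluviatilis,Drosophila_domesticus),((Nyctereutes_borealis,Larix_litoralis),(Bacillus_palustris,Gorilla_orientalis)),Meles_australis)),(Bombus_elegans,Ailuropoda_sapiens)) (10 taxa).
The first is nested inside the second, so Colobus_niger shares a more recent common ancestor with Gorilla_orientalis.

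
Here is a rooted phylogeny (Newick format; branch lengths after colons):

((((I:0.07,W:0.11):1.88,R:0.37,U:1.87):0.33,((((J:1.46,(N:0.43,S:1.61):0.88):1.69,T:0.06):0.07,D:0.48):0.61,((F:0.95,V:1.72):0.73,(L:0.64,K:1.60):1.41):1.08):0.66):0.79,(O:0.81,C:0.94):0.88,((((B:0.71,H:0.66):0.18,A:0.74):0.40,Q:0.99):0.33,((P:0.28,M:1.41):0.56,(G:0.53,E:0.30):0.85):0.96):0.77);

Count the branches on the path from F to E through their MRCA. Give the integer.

The MRCA of F and E is the root of the tree.
From F up to that node: 5 branches. From E up to the same node: 4 branches. Total: 5 + 4 = 9.

9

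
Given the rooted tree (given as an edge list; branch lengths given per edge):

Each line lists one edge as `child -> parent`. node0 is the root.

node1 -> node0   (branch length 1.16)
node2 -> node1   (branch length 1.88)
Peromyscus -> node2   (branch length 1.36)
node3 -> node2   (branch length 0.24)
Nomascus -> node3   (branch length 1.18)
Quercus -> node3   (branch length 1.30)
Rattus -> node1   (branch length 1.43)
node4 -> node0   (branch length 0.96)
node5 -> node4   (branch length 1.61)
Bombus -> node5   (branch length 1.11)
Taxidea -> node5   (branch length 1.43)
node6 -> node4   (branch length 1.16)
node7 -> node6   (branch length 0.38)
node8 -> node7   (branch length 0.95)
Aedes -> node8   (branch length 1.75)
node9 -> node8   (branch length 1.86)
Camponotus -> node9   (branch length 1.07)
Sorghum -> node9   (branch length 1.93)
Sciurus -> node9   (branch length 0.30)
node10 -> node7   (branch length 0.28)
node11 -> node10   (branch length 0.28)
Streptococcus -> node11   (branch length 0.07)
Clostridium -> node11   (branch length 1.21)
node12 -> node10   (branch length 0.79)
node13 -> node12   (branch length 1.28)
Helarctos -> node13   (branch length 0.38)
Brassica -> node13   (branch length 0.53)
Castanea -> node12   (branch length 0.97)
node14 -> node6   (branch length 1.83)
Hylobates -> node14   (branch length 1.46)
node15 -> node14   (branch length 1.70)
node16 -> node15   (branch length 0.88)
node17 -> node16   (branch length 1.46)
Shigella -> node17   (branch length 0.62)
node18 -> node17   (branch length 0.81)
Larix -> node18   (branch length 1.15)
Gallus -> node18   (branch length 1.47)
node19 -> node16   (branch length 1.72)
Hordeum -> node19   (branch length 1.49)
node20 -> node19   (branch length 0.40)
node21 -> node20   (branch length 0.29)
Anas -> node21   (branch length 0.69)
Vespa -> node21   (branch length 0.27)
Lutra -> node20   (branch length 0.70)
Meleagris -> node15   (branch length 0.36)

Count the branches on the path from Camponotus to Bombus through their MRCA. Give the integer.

7

The MRCA of Camponotus and Bombus is the node subtending ((Bombus,Taxidea),(((Aedes,(Camponotus,Sorghum,Sciurus)),((Streptococcus,Clostridium),((Helarctos,Brassica),Castanea))),(Hylobates,(((Shigella,(Larix,Gallus)),(Hordeum,((Anas,Vespa),Lutra))),Meleagris)))).
From Camponotus up to that node: 5 branches. From Bombus up to the same node: 2 branches. Total: 5 + 2 = 7.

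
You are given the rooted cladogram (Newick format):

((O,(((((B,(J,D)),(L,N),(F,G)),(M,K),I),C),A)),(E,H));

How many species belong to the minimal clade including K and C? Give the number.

The MRCA of K and C is the node subtending ((((B,(J,D)),(L,N),(F,G)),(M,K),I),C).
That clade contains 11 terminal taxa: B, C, D, F, G, I, J, K, L, M, N.

11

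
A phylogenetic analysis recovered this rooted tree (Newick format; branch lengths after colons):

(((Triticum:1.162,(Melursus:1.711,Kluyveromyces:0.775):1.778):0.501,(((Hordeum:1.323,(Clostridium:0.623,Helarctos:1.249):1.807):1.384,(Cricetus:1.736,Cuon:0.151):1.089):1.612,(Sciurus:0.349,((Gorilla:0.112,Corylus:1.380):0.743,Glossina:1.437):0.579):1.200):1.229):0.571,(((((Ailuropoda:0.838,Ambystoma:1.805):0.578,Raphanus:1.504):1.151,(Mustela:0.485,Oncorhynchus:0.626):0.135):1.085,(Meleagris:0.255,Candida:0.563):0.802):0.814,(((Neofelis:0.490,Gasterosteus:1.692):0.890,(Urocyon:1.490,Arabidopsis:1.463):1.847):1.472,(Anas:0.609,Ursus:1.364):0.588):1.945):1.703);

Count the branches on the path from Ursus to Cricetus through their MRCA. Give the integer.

The MRCA of Ursus and Cricetus is the root of the tree.
From Ursus up to that node: 4 branches. From Cricetus up to the same node: 5 branches. Total: 4 + 5 = 9.

9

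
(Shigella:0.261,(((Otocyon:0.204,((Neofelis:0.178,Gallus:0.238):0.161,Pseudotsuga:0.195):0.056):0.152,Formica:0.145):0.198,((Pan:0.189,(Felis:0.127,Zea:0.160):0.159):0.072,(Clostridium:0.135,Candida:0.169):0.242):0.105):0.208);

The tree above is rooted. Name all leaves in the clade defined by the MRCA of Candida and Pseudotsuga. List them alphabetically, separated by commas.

Tracing Candida: it sits inside (Clostridium,Candida).
Tracing Pseudotsuga: it sits inside ((Neofelis,Gallus),Pseudotsuga).
The smallest clade enclosing both is (((Otocyon,((Neofelis,Gallus),Pseudotsuga)),Formica),((Pan,(Felis,Zea)),(Clostridium,Candida))); the answer is its 10 terminal taxa in alphabetical order.

Candida, Clostridium, Felis, Formica, Gallus, Neofelis, Otocyon, Pan, Pseudotsuga, Zea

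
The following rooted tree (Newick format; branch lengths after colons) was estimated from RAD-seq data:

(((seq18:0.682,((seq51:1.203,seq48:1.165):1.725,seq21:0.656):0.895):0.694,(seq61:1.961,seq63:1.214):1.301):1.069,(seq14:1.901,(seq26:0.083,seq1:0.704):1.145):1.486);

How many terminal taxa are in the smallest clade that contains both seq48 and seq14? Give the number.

The MRCA of seq48 and seq14 is the root, so the clade is the entire tree.
That clade contains 9 terminal taxa: seq1, seq14, seq18, seq21, seq26, seq48, seq51, seq61, seq63.

9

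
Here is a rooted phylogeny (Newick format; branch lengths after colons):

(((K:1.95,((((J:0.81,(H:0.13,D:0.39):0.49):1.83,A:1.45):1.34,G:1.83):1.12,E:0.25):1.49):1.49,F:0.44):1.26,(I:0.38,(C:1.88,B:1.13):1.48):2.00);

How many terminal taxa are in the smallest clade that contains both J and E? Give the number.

The MRCA of J and E is the node subtending ((((J,(H,D)),A),G),E).
That clade contains 6 terminal taxa: A, D, E, G, H, J.

6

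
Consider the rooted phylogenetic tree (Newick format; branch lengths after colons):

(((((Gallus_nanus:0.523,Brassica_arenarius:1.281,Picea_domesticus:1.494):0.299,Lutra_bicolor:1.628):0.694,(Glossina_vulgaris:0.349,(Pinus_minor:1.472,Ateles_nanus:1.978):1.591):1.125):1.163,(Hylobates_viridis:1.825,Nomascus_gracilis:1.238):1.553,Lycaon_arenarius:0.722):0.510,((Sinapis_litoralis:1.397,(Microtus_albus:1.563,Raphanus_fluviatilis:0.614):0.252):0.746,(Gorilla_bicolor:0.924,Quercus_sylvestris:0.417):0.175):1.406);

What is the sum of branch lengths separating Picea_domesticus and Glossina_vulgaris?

3.961

The path runs Picea_domesticus → … → MRCA → … → Glossina_vulgaris; the MRCA is the node subtending (((Gallus_nanus,Brassica_arenarius,Picea_domesticus),Lutra_bicolor),(Glossina_vulgaris,(Pinus_minor,Ateles_nanus))).
Branch lengths along that path: 1.494 + 0.299 + 0.694 + 1.125 + 0.349 = 3.961.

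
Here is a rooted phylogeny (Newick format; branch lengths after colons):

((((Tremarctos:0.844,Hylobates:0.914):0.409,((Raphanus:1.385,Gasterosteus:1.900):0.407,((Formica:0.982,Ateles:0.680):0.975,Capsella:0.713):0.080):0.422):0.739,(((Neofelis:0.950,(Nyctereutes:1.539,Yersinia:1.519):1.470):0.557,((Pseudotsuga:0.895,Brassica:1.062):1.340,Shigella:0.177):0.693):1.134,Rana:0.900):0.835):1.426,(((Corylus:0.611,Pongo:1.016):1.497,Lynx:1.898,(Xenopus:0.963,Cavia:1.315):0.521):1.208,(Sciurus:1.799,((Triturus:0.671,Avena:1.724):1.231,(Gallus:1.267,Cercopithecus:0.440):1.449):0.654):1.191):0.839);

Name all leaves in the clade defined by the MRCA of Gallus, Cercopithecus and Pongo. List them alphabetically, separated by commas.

Tracing Gallus: it sits inside (Gallus,Cercopithecus).
Tracing Cercopithecus: it sits inside (Gallus,Cercopithecus).
Tracing Pongo: it sits inside (Corylus,Pongo).
The smallest clade enclosing all 3 is (((Corylus,Pongo),Lynx,(Xenopus,Cavia)),(Sciurus,((Triturus,Avena),(Gallus,Cercopithecus)))); the answer is its 10 terminal taxa in alphabetical order.

Avena, Cavia, Cercopithecus, Corylus, Gallus, Lynx, Pongo, Sciurus, Triturus, Xenopus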